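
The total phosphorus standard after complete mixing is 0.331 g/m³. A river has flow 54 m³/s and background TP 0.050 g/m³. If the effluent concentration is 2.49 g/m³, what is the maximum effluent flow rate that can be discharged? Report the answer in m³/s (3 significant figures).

7.03 m³/s

Mass balance at complete mixing: C_std·(Q_w + Q_r) = Q_w·C_e + Q_r·C_b.
Rearranging, Q_w = Q_r·(C_std − C_b)/(C_e − C_std) = 54·(0.331 − 0.05) / (2.49 − 0.331) = 7.028 m³/s.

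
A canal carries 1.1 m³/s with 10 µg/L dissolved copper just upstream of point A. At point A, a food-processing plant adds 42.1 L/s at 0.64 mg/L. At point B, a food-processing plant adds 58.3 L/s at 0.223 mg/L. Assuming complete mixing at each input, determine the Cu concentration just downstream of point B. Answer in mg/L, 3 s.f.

0.0424 mg/L

10 µg/L = 0.01 mg/L.
42.1 L/s = 0.0421 m³/s.
After input A: C = (1.1·0.01 + 0.0421·0.64) / 1.142 = 0.03322 mg/L.
58.3 L/s = 0.0583 m³/s.
After input B: C = (1.142·0.03322 + 0.0583·0.223) / 1.2 = 0.04244 mg/L.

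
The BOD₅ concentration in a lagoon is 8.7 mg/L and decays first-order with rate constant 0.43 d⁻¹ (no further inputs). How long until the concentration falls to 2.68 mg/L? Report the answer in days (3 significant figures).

t = ln(C₀/C)/k = ln(8.7/2.68)/0.43 = 1.178/0.43 = 2.738 d.

2.74 d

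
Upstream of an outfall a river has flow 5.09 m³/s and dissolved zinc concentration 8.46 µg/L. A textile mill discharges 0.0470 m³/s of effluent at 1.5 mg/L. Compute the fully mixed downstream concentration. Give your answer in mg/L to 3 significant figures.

0.0221 mg/L

8.46 µg/L = 0.00846 mg/L.
Flow-weighted mixing gives C = (0.047·1.5 + 5.09·0.00846) / (0.047 + 5.09) = 0.1136/5.137 = 0.02211 mg/L.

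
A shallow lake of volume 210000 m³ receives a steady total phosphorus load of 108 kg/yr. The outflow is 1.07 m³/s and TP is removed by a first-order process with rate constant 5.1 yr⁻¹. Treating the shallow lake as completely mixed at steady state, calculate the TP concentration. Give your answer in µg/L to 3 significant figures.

3.10 µg/L

Outflow Q = 1.07 m³/s × 3.156e+07 s/yr = 3.377e+07 m³/yr.
Steady-state CSTR mass balance: W = Q·C + k·V·C, so C = W/(Q + kV).
Q + kV = 3.377e+07 + 5.1·210000 = 3.484e+07 m³/yr.
C = 108/3.484e+07 = 3.1e-06 kg/m³ = 0.0031 mg/L = 3.1 µg/L.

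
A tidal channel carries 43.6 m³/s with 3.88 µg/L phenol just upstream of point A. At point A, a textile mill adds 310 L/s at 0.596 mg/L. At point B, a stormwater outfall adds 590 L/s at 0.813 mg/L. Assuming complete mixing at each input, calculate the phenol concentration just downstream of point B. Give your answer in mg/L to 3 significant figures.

3.88 µg/L = 0.00388 mg/L.
310 L/s = 0.31 m³/s.
After input A: C = (43.6·0.00388 + 0.31·0.596) / 43.91 = 0.00806 mg/L.
590 L/s = 0.59 m³/s.
After input B: C = (43.91·0.00806 + 0.59·0.813) / 44.5 = 0.01873 mg/L.

0.0187 mg/L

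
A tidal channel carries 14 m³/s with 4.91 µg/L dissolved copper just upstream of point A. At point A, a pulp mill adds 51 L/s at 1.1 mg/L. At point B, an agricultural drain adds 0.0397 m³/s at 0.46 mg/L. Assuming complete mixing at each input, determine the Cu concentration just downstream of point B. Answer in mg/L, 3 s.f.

0.0102 mg/L

4.91 µg/L = 0.00491 mg/L.
51 L/s = 0.051 m³/s.
After input A: C = (14·0.00491 + 0.051·1.1) / 14.05 = 0.008885 mg/L.
After input B: C = (14.05·0.008885 + 0.0397·0.46) / 14.09 = 0.01016 mg/L.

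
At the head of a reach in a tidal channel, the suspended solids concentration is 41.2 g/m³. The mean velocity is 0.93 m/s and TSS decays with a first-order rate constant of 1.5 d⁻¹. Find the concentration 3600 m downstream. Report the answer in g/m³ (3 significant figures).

38.5 g/m³

Travel time t = 3600 m / 0.93 m/s = 3600/0.93 = 3871 s = 0.0448 d.
First-order decay: C = 41.2·exp(−1.5·0.0448) = 41.2·0.935 = 38.52 g/m³.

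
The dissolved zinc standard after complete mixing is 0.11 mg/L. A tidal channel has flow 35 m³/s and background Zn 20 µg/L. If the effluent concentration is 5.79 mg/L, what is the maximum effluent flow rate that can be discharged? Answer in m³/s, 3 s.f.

20 µg/L = 0.02 mg/L.
Mass balance at complete mixing: C_std·(Q_w + Q_r) = Q_w·C_e + Q_r·C_b.
Rearranging, Q_w = Q_r·(C_std − C_b)/(C_e − C_std) = 35·(0.11 − 0.02) / (5.79 − 0.11) = 0.5546 m³/s.

0.555 m³/s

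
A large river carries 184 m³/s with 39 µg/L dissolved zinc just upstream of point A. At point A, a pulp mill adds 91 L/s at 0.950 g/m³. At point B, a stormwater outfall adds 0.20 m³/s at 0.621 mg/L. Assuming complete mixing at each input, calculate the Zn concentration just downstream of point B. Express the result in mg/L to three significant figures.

39 µg/L = 0.039 mg/L.
91 L/s = 0.091 m³/s.
After input A: C = (184·0.039 + 0.091·0.95) / 184.1 = 0.03945 mg/L.
After input B: C = (184.1·0.03945 + 0.2·0.621) / 184.3 = 0.04008 mg/L.

0.0401 mg/L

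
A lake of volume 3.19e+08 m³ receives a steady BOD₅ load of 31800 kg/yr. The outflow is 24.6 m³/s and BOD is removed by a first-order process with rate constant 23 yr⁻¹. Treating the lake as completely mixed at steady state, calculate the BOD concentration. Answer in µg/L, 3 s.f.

Outflow Q = 24.6 m³/s × 3.156e+07 s/yr = 7.763e+08 m³/yr.
Steady-state CSTR mass balance: W = Q·C + k·V·C, so C = W/(Q + kV).
Q + kV = 7.763e+08 + 23·3.19e+08 = 8.113e+09 m³/yr.
C = 31800/8.113e+09 = 3.919e-06 kg/m³ = 0.003919 mg/L = 3.919 µg/L.

3.92 µg/L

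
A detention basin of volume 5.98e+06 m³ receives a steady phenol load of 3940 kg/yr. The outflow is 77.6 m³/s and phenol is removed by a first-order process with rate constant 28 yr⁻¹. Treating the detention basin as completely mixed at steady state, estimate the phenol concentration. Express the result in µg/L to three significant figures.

Outflow Q = 77.6 m³/s × 3.156e+07 s/yr = 2.449e+09 m³/yr.
Steady-state CSTR mass balance: W = Q·C + k·V·C, so C = W/(Q + kV).
Q + kV = 2.449e+09 + 28·5.98e+06 = 2.616e+09 m³/yr.
C = 3940/2.616e+09 = 1.506e-06 kg/m³ = 0.001506 mg/L = 1.506 µg/L.

1.51 µg/L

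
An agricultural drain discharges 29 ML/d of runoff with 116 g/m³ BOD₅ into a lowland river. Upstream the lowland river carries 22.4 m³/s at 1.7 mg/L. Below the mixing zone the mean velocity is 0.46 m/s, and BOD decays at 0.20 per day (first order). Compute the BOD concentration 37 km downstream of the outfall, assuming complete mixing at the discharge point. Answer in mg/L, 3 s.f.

2.81 mg/L

29 ML/d = 0.3356 m³/s.
After complete mixing, C₀ = (0.3356·116 + 22.4·1.7) / 22.74 = 3.387 mg/L.
Travel time t = 3.7e+04 m / 0.46 m/s = 8.043e+04 s = 0.931 d.
C = 3.387·exp(−0.20·0.931) = 3.387·0.8301 = 2.812 mg/L.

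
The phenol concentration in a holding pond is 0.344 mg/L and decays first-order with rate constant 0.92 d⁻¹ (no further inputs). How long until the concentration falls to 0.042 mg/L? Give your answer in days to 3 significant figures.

2.29 d

t = ln(C₀/C)/k = ln(0.344/0.042)/0.92 = 2.103/0.92 = 2.286 d.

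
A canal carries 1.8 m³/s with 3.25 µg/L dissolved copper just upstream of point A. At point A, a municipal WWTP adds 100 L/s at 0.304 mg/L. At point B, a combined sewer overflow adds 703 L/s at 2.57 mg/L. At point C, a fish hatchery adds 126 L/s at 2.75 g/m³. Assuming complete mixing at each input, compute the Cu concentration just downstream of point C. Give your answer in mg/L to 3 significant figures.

0.802 mg/L

3.25 µg/L = 0.00325 mg/L.
100 L/s = 0.1 m³/s.
After input A: C = (1.8·0.00325 + 0.1·0.304) / 1.9 = 0.01908 mg/L.
703 L/s = 0.703 m³/s.
After input B: C = (1.9·0.01908 + 0.703·2.57) / 2.603 = 0.708 mg/L.
126 L/s = 0.126 m³/s.
After input C: C = (2.603·0.708 + 0.126·2.75) / 2.729 = 0.8023 mg/L.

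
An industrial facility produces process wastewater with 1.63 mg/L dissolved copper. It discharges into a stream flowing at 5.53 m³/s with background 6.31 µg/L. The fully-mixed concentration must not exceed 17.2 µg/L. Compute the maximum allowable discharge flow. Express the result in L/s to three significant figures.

37.3 L/s

6.31 µg/L = 0.00631 mg/L.
17.2 µg/L = 0.0172 mg/L.
Mass balance at complete mixing: C_std·(Q_w + Q_r) = Q_w·C_e + Q_r·C_b.
Rearranging, Q_w = Q_r·(C_std − C_b)/(C_e − C_std) = 5.53·(0.0172 − 0.00631) / (1.63 − 0.0172) = 0.03734 m³/s.
= 37.34 L/s.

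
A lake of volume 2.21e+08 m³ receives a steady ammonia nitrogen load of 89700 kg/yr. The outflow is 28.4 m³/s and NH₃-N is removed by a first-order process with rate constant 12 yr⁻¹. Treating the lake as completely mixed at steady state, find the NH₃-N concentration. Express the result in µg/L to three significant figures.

25.3 µg/L

Outflow Q = 28.4 m³/s × 3.156e+07 s/yr = 8.962e+08 m³/yr.
Steady-state CSTR mass balance: W = Q·C + k·V·C, so C = W/(Q + kV).
Q + kV = 8.962e+08 + 12·2.21e+08 = 3.548e+09 m³/yr.
C = 89700/3.548e+09 = 2.528e-05 kg/m³ = 0.02528 mg/L = 25.28 µg/L.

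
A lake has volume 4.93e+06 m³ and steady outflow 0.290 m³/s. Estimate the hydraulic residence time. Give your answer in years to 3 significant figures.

Q = 0.290 m³/s × 3.156e+07 s/yr = 9.152e+06 m³/yr.
Hydraulic residence time τ = V/Q = 4.93e+06/9.152e+06 = 0.5387 yr.

0.539 yr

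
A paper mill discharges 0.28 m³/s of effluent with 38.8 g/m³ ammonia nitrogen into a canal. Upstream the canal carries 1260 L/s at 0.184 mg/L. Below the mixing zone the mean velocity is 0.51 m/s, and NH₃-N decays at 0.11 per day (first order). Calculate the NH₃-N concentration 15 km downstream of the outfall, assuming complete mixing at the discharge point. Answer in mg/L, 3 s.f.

1260 L/s = 1.26 m³/s.
After complete mixing, C₀ = (0.28·38.8 + 1.26·0.184) / 1.54 = 7.205 mg/L.
Travel time t = 1.5e+04 m / 0.51 m/s = 2.941e+04 s = 0.3404 d.
C = 7.205·exp(−0.11·0.3404) = 7.205·0.9632 = 6.94 mg/L.

6.94 mg/L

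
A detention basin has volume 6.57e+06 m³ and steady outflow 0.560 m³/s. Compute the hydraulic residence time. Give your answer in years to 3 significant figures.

0.372 yr

Q = 0.560 m³/s × 3.156e+07 s/yr = 1.767e+07 m³/yr.
Hydraulic residence time τ = V/Q = 6.57e+06/1.767e+07 = 0.3718 yr.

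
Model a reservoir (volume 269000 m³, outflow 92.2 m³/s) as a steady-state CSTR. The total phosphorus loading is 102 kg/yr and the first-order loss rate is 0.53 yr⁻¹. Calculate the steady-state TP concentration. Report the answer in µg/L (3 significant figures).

Outflow Q = 92.2 m³/s × 3.156e+07 s/yr = 2.91e+09 m³/yr.
Steady-state CSTR mass balance: W = Q·C + k·V·C, so C = W/(Q + kV).
Q + kV = 2.91e+09 + 0.53·269000 = 2.91e+09 m³/yr.
C = 102/2.91e+09 = 3.505e-08 kg/m³ = 3.505e-05 mg/L = 0.03505 µg/L.

0.0351 µg/L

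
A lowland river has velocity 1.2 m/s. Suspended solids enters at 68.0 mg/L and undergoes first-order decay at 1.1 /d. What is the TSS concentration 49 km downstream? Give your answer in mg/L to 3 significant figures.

40.4 mg/L

Travel time t = 49 km / 1.2 m/s = 4.9e+04/1.2 = 4.083e+04 s = 0.4726 d.
First-order decay: C = 68.0·exp(−1.1·0.4726) = 68.0·0.5946 = 40.43 mg/L.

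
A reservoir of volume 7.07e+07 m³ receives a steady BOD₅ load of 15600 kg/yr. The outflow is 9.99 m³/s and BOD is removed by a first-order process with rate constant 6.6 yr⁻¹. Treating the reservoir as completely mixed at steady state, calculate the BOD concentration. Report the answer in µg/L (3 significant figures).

20.0 µg/L

Outflow Q = 9.99 m³/s × 3.156e+07 s/yr = 3.153e+08 m³/yr.
Steady-state CSTR mass balance: W = Q·C + k·V·C, so C = W/(Q + kV).
Q + kV = 3.153e+08 + 6.6·7.07e+07 = 7.819e+08 m³/yr.
C = 15600/7.819e+08 = 1.995e-05 kg/m³ = 0.01995 mg/L = 19.95 µg/L.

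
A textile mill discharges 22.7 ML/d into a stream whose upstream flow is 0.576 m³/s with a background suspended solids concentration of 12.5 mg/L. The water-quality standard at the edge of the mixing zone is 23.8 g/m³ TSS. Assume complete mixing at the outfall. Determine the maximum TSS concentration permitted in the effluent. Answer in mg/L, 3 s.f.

48.6 mg/L

22.7 ML/d = 0.2627 m³/s.
Mass balance: 23.8·0.8387 = 0.2627·Cₑ + 0.576·12.5.
Cₑ = (19.96 − 7.2) / 0.2627 = 48.57 mg/L.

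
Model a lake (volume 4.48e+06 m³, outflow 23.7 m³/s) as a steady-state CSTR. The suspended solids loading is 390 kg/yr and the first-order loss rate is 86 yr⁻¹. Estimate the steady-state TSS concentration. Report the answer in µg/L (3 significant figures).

0.344 µg/L

Outflow Q = 23.7 m³/s × 3.156e+07 s/yr = 7.479e+08 m³/yr.
Steady-state CSTR mass balance: W = Q·C + k·V·C, so C = W/(Q + kV).
Q + kV = 7.479e+08 + 86·4.48e+06 = 1.133e+09 m³/yr.
C = 390/1.133e+09 = 3.442e-07 kg/m³ = 0.0003442 mg/L = 0.3442 µg/L.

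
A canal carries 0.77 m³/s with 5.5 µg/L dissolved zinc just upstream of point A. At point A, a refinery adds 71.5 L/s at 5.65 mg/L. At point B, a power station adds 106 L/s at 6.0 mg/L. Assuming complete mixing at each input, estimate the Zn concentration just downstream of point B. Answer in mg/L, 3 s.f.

5.5 µg/L = 0.0055 mg/L.
71.5 L/s = 0.0715 m³/s.
After input A: C = (0.77·0.0055 + 0.0715·5.65) / 0.8415 = 0.4851 mg/L.
106 L/s = 0.106 m³/s.
After input B: C = (0.8415·0.4851 + 0.106·6) / 0.9475 = 1.102 mg/L.

1.10 mg/L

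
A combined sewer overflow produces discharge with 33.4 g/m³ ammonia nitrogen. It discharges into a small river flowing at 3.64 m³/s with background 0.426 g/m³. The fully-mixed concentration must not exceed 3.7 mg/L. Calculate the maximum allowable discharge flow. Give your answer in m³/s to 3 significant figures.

0.401 m³/s

Mass balance at complete mixing: C_std·(Q_w + Q_r) = Q_w·C_e + Q_r·C_b.
Rearranging, Q_w = Q_r·(C_std − C_b)/(C_e − C_std) = 3.64·(3.7 − 0.426) / (33.4 − 3.7) = 0.4013 m³/s.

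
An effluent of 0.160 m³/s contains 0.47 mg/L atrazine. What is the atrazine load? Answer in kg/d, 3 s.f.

Mass flux = Q·C = 0.16 m³/s × 0.47 g/m³ = 0.0752 g/s.
= 0.0752 g/s × 86.4 = 6.497 kg/d.

6.50 kg/d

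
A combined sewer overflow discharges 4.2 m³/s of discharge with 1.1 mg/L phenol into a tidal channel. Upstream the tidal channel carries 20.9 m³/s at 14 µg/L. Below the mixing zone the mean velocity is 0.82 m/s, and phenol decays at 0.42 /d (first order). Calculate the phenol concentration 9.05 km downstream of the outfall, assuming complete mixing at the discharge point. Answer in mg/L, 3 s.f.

0.185 mg/L

14 µg/L = 0.014 mg/L.
After complete mixing, C₀ = (4.2·1.1 + 20.9·0.014) / 25.1 = 0.1957 mg/L.
Travel time t = 9050 m / 0.82 m/s = 1.104e+04 s = 0.1277 d.
C = 0.1957·exp(−0.42·0.1277) = 0.1957·0.9478 = 0.1855 mg/L.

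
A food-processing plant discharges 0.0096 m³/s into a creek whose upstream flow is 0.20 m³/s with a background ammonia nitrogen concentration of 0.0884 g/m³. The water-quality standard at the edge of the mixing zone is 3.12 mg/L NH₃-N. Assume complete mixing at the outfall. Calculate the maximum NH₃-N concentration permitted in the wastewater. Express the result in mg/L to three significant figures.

66.3 mg/L

Mass balance: 3.12·0.2096 = 0.0096·Cₑ + 0.2·0.0884.
Cₑ = (0.654 − 0.01768) / 0.0096 = 66.28 mg/L.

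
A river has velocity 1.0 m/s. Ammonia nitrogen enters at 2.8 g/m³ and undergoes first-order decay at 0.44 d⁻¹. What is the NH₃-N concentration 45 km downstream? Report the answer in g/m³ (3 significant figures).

Travel time t = 45 km / 1.0 m/s = 4.5e+04/1.0 = 4.5e+04 s = 0.5208 d.
First-order decay: C = 2.8·exp(−0.44·0.5208) = 2.8·0.7952 = 2.227 g/m³.

2.23 g/m³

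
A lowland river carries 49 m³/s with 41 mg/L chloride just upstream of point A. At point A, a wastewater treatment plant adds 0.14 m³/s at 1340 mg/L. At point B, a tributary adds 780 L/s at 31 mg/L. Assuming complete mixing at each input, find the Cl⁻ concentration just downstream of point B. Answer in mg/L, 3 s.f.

After input A: C = (49·41 + 0.14·1340) / 49.14 = 44.7 mg/L.
780 L/s = 0.78 m³/s.
After input B: C = (49.14·44.7 + 0.78·31) / 49.92 = 44.49 mg/L.

44.5 mg/L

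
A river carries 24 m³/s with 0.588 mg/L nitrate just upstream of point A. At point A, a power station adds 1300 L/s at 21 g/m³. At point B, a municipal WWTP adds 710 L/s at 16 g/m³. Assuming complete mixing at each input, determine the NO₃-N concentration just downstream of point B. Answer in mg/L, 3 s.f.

1300 L/s = 1.3 m³/s.
After input A: C = (24·0.588 + 1.3·21) / 25.3 = 1.637 mg/L.
710 L/s = 0.71 m³/s.
After input B: C = (25.3·1.637 + 0.71·16) / 26.01 = 2.029 mg/L.

2.03 mg/L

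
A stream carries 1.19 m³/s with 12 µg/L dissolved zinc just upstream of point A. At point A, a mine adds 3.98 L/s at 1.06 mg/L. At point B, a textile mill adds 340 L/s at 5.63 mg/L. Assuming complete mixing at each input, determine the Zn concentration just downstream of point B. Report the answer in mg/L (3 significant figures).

12 µg/L = 0.012 mg/L.
3.98 L/s = 0.00398 m³/s.
After input A: C = (1.19·0.012 + 0.00398·1.06) / 1.194 = 0.01549 mg/L.
340 L/s = 0.34 m³/s.
After input B: C = (1.194·0.01549 + 0.34·5.63) / 1.534 = 1.26 mg/L.

1.26 mg/L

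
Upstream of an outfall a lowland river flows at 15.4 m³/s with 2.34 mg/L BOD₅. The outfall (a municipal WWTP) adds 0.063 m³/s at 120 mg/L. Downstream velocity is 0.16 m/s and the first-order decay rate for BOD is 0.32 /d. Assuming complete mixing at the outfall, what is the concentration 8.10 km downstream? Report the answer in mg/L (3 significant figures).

2.34 mg/L

After complete mixing, C₀ = (0.063·120 + 15.4·2.34) / 15.46 = 2.819 mg/L.
Travel time t = 8100 m / 0.16 m/s = 5.062e+04 s = 0.5859 d.
C = 2.819·exp(−0.32·0.5859) = 2.819·0.829 = 2.337 mg/L.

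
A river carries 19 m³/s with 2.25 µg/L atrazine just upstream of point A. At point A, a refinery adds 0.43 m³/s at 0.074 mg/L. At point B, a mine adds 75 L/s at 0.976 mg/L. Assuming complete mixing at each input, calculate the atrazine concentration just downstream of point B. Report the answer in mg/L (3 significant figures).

0.00758 mg/L

2.25 µg/L = 0.00225 mg/L.
After input A: C = (19·0.00225 + 0.43·0.074) / 19.43 = 0.003838 mg/L.
75 L/s = 0.075 m³/s.
After input B: C = (19.43·0.003838 + 0.075·0.976) / 19.5 = 0.007576 mg/L.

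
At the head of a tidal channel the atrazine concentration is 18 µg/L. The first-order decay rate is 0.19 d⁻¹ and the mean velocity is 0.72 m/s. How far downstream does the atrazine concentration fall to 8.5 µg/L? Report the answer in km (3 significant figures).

246 km

From C = C₀·e^(−kt), t = ln(C₀/C)/k = ln(18/8.5)/0.19 = 0.7503/0.19 = 3.949 d.
Distance = v·t = 0.72 m/s × 3.412e+05 s = 2.457e+05 m = 245.7 km.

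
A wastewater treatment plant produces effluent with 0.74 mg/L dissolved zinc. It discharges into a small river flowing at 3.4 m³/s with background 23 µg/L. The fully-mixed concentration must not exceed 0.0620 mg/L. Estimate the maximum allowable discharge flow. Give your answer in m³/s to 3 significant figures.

23 µg/L = 0.023 mg/L.
Mass balance at complete mixing: C_std·(Q_w + Q_r) = Q_w·C_e + Q_r·C_b.
Rearranging, Q_w = Q_r·(C_std − C_b)/(C_e − C_std) = 3.4·(0.062 − 0.023) / (0.74 − 0.062) = 0.1956 m³/s.

0.196 m³/s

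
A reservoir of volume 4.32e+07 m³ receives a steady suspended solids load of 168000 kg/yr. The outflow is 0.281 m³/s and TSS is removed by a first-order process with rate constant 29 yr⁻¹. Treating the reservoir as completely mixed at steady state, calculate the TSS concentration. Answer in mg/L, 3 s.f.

0.133 mg/L

Outflow Q = 0.281 m³/s × 3.156e+07 s/yr = 8.868e+06 m³/yr.
Steady-state CSTR mass balance: W = Q·C + k·V·C, so C = W/(Q + kV).
Q + kV = 8.868e+06 + 29·4.32e+07 = 1.262e+09 m³/yr.
C = 168000/1.262e+09 = 0.0001332 kg/m³ = 0.1332 mg/L.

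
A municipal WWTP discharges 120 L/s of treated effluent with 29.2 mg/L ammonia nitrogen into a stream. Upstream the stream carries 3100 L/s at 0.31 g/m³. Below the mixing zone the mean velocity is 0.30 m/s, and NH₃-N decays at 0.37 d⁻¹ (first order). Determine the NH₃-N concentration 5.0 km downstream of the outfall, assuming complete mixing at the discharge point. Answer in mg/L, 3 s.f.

120 L/s = 0.12 m³/s.
3100 L/s = 3.1 m³/s.
After complete mixing, C₀ = (0.12·29.2 + 3.1·0.31) / 3.22 = 1.387 mg/L.
Travel time t = 5000 m / 0.30 m/s = 1.667e+04 s = 0.1929 d.
C = 1.387·exp(−0.37·0.1929) = 1.387·0.9311 = 1.291 mg/L.

1.29 mg/L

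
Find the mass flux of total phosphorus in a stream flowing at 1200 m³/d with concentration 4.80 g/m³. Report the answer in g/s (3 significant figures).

0.0667 g/s

1200 m³/d = 0.01389 m³/s.
Mass flux = Q·C = 0.01389 m³/s × 4.8 g/m³ = 0.06667 g/s.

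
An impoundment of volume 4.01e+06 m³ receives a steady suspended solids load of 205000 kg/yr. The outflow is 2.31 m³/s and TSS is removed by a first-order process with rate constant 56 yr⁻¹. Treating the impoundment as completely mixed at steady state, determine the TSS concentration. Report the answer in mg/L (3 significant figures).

Outflow Q = 2.31 m³/s × 3.156e+07 s/yr = 7.29e+07 m³/yr.
Steady-state CSTR mass balance: W = Q·C + k·V·C, so C = W/(Q + kV).
Q + kV = 7.29e+07 + 56·4.01e+06 = 2.975e+08 m³/yr.
C = 205000/2.975e+08 = 0.0006892 kg/m³ = 0.6892 mg/L.

0.689 mg/L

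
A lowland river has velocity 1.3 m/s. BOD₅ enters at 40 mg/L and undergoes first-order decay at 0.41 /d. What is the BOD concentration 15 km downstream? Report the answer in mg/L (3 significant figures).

Travel time t = 15 km / 1.3 m/s = 1.5e+04/1.3 = 1.154e+04 s = 0.1335 d.
First-order decay: C = 40·exp(−0.41·0.1335) = 40·0.9467 = 37.87 mg/L.

37.9 mg/L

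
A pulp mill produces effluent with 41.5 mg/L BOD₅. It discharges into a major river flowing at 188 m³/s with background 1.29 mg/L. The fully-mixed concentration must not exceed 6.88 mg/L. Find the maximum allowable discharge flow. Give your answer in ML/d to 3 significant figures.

2620 ML/d

Mass balance at complete mixing: C_std·(Q_w + Q_r) = Q_w·C_e + Q_r·C_b.
Rearranging, Q_w = Q_r·(C_std − C_b)/(C_e − C_std) = 188·(6.88 − 1.29) / (41.5 − 6.88) = 30.36 m³/s.
= 2623 ML/d.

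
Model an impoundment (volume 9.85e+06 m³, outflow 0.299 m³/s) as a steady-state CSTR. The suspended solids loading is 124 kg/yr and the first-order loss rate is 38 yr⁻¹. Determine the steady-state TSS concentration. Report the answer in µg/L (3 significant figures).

0.323 µg/L

Outflow Q = 0.299 m³/s × 3.156e+07 s/yr = 9.436e+06 m³/yr.
Steady-state CSTR mass balance: W = Q·C + k·V·C, so C = W/(Q + kV).
Q + kV = 9.436e+06 + 38·9.85e+06 = 3.837e+08 m³/yr.
C = 124/3.837e+08 = 3.231e-07 kg/m³ = 0.0003231 mg/L = 0.3231 µg/L.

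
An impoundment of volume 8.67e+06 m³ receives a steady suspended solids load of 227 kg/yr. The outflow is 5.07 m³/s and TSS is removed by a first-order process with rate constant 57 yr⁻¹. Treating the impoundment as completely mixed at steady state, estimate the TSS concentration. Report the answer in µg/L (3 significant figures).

Outflow Q = 5.07 m³/s × 3.156e+07 s/yr = 1.6e+08 m³/yr.
Steady-state CSTR mass balance: W = Q·C + k·V·C, so C = W/(Q + kV).
Q + kV = 1.6e+08 + 57·8.67e+06 = 6.542e+08 m³/yr.
C = 227/6.542e+08 = 3.47e-07 kg/m³ = 0.000347 mg/L = 0.347 µg/L.

0.347 µg/L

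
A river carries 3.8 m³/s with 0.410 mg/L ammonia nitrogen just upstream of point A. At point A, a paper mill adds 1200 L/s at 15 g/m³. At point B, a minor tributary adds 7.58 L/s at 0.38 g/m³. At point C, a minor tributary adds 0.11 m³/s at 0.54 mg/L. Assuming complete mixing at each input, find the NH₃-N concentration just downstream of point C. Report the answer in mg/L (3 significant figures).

3.83 mg/L

1200 L/s = 1.2 m³/s.
After input A: C = (3.8·0.41 + 1.2·15) / 5 = 3.912 mg/L.
7.58 L/s = 0.00758 m³/s.
After input B: C = (5·3.912 + 0.00758·0.38) / 5.008 = 3.906 mg/L.
After input C: C = (5.008·3.906 + 0.11·0.54) / 5.118 = 3.834 mg/L.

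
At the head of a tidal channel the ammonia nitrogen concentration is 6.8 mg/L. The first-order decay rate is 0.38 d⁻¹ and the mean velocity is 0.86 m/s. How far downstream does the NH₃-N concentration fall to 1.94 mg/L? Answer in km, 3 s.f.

From C = C₀·e^(−kt), t = ln(C₀/C)/k = ln(6.8/1.94)/0.38 = 1.254/0.38 = 3.301 d.
Distance = v·t = 0.86 m/s × 2.852e+05 s = 2.452e+05 m = 245.2 km.

245 km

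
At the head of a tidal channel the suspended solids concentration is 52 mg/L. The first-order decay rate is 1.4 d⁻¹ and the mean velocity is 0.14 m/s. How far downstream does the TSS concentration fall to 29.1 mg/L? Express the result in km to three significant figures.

From C = C₀·e^(−kt), t = ln(C₀/C)/k = ln(52/29.1)/1.4 = 0.5805/1.4 = 0.4146 d.
Distance = v·t = 0.14 m/s × 3.583e+04 s = 5016 m = 5.016 km.

5.02 km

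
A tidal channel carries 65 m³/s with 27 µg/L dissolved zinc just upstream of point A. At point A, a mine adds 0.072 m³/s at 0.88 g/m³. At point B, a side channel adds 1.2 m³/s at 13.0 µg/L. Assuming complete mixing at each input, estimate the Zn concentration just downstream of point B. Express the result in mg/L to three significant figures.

27 µg/L = 0.027 mg/L.
After input A: C = (65·0.027 + 0.072·0.88) / 65.07 = 0.02794 mg/L.
13.0 µg/L = 0.013 mg/L.
After input B: C = (65.07·0.02794 + 1.2·0.013) / 66.27 = 0.02767 mg/L.

0.0277 mg/L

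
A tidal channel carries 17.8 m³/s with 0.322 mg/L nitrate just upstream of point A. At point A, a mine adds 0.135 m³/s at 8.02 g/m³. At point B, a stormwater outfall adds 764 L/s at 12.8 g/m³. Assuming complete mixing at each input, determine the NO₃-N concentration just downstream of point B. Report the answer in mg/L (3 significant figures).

After input A: C = (17.8·0.322 + 0.135·8.02) / 17.94 = 0.3799 mg/L.
764 L/s = 0.764 m³/s.
After input B: C = (17.94·0.3799 + 0.764·12.8) / 18.7 = 0.8874 mg/L.

0.887 mg/L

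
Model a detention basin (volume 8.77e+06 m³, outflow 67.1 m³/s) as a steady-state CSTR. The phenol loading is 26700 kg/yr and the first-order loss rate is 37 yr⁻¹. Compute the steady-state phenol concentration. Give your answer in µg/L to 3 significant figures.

Outflow Q = 67.1 m³/s × 3.156e+07 s/yr = 2.118e+09 m³/yr.
Steady-state CSTR mass balance: W = Q·C + k·V·C, so C = W/(Q + kV).
Q + kV = 2.118e+09 + 37·8.77e+06 = 2.442e+09 m³/yr.
C = 26700/2.442e+09 = 1.093e-05 kg/m³ = 0.01093 mg/L = 10.93 µg/L.

10.9 µg/L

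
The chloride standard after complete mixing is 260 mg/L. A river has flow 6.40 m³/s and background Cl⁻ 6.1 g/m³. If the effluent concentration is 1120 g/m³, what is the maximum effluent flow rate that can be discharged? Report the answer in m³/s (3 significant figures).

1.89 m³/s

Mass balance at complete mixing: C_std·(Q_w + Q_r) = Q_w·C_e + Q_r·C_b.
Rearranging, Q_w = Q_r·(C_std − C_b)/(C_e − C_std) = 6.40·(260 − 6.1) / (1120 − 260) = 1.889 m³/s.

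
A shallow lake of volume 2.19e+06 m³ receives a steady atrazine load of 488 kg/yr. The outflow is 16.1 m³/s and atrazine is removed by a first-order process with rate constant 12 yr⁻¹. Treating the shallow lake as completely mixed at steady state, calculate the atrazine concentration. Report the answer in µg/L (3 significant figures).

0.913 µg/L

Outflow Q = 16.1 m³/s × 3.156e+07 s/yr = 5.081e+08 m³/yr.
Steady-state CSTR mass balance: W = Q·C + k·V·C, so C = W/(Q + kV).
Q + kV = 5.081e+08 + 12·2.19e+06 = 5.344e+08 m³/yr.
C = 488/5.344e+08 = 9.132e-07 kg/m³ = 0.0009132 mg/L = 0.9132 µg/L.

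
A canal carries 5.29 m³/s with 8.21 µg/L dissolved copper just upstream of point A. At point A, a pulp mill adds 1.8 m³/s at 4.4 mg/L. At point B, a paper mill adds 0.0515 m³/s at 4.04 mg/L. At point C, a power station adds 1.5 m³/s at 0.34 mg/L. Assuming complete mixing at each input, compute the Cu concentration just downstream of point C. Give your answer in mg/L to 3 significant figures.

8.21 µg/L = 0.00821 mg/L.
After input A: C = (5.29·0.00821 + 1.8·4.4) / 7.09 = 1.123 mg/L.
After input B: C = (7.09·1.123 + 0.0515·4.04) / 7.141 = 1.144 mg/L.
After input C: C = (7.141·1.144 + 1.5·0.34) / 8.642 = 1.005 mg/L.

1.00 mg/L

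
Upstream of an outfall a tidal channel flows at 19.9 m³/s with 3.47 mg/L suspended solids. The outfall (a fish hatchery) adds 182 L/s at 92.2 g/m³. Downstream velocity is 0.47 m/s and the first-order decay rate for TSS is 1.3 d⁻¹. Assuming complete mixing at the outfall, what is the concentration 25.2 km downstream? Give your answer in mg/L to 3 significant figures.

1.91 mg/L

182 L/s = 0.182 m³/s.
After complete mixing, C₀ = (0.182·92.2 + 19.9·3.47) / 20.08 = 4.274 mg/L.
Travel time t = 2.52e+04 m / 0.47 m/s = 5.362e+04 s = 0.6206 d.
C = 4.274·exp(−1.3·0.6206) = 4.274·0.4463 = 1.908 mg/L.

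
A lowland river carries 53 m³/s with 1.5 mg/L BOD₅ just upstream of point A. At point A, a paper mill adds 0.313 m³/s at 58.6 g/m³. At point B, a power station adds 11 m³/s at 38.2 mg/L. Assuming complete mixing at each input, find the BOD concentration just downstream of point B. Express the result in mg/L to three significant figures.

After input A: C = (53·1.5 + 0.313·58.6) / 53.31 = 1.835 mg/L.
After input B: C = (53.31·1.835 + 11·38.2) / 64.31 = 8.055 mg/L.

8.06 mg/L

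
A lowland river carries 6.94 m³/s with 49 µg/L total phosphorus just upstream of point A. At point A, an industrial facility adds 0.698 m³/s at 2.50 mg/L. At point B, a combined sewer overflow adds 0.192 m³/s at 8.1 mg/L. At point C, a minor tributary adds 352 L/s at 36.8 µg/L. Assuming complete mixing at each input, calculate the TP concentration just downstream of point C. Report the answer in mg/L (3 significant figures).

0.446 mg/L

49 µg/L = 0.049 mg/L.
After input A: C = (6.94·0.049 + 0.698·2.5) / 7.638 = 0.273 mg/L.
After input B: C = (7.638·0.273 + 0.192·8.1) / 7.83 = 0.4649 mg/L.
352 L/s = 0.352 m³/s.
36.8 µg/L = 0.0368 mg/L.
After input C: C = (7.83·0.4649 + 0.352·0.0368) / 8.182 = 0.4465 mg/L.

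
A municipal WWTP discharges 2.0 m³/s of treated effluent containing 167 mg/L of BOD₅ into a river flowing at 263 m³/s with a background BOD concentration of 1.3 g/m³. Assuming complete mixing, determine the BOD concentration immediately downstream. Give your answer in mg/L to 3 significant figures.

2.55 mg/L

Conservation of mass across the mixing zone: C = (2·167 + 263·1.3) / (2 + 263) = 675.9/265 = 2.551 mg/L.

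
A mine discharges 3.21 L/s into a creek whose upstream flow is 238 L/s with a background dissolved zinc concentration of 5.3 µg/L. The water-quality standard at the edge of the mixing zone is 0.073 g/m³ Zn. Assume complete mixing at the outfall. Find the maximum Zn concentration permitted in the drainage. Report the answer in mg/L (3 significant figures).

3.21 L/s = 0.00321 m³/s.
238 L/s = 0.238 m³/s.
5.3 µg/L = 0.0053 mg/L.
Mass balance: 0.073·0.2412 = 0.00321·Cₑ + 0.238·0.0053.
Cₑ = (0.01761 − 0.001261) / 0.00321 = 5.093 mg/L.

5.09 mg/L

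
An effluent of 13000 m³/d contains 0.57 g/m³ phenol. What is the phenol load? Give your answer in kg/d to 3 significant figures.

7.41 kg/d

13000 m³/d = 0.1505 m³/s.
Mass flux = Q·C = 0.1505 m³/s × 0.57 g/m³ = 0.08576 g/s.
= 0.08576 g/s × 86.4 = 7.41 kg/d.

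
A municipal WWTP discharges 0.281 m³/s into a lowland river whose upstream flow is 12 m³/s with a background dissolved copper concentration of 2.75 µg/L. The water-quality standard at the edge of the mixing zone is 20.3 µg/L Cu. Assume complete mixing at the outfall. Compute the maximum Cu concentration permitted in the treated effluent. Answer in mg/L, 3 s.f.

2.75 µg/L = 0.00275 mg/L.
20.3 µg/L = 0.0203 mg/L.
Mass balance: 0.0203·12.28 = 0.281·Cₑ + 12·0.00275.
Cₑ = (0.2493 − 0.033) / 0.281 = 0.7698 mg/L.

0.770 mg/L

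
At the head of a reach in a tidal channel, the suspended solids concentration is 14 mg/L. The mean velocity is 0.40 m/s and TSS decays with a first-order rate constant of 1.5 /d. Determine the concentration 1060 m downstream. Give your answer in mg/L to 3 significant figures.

Travel time t = 1060 m / 0.40 m/s = 1060/0.40 = 2650 s = 0.03067 d.
First-order decay: C = 14·exp(−1.5·0.03067) = 14·0.955 = 13.37 mg/L.

13.4 mg/L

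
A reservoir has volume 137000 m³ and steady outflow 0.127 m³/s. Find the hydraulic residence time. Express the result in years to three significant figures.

0.0342 yr

Q = 0.127 m³/s × 3.156e+07 s/yr = 4.008e+06 m³/yr.
Hydraulic residence time τ = V/Q = 137000/4.008e+06 = 0.03418 yr.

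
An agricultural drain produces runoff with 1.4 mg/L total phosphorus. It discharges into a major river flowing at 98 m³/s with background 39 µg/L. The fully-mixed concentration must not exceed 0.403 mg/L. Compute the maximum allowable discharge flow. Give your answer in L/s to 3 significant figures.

39 µg/L = 0.039 mg/L.
Mass balance at complete mixing: C_std·(Q_w + Q_r) = Q_w·C_e + Q_r·C_b.
Rearranging, Q_w = Q_r·(C_std − C_b)/(C_e − C_std) = 98·(0.403 − 0.039) / (1.4 − 0.403) = 35.78 m³/s.
= 3.578e+04 L/s.

35800 L/s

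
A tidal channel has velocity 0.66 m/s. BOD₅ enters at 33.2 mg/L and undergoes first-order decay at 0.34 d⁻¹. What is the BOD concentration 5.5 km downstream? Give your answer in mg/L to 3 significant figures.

Travel time t = 5.5 km / 0.66 m/s = 5500/0.66 = 8333 s = 0.09645 d.
First-order decay: C = 33.2·exp(−0.34·0.09645) = 33.2·0.9677 = 32.13 mg/L.

32.1 mg/L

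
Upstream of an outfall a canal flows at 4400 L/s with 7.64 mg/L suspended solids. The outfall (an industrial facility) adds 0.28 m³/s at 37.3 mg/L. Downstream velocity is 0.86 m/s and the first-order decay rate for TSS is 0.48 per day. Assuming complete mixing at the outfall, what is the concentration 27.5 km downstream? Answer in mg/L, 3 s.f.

7.88 mg/L

4400 L/s = 4.4 m³/s.
After complete mixing, C₀ = (0.28·37.3 + 4.4·7.64) / 4.68 = 9.415 mg/L.
Travel time t = 2.75e+04 m / 0.86 m/s = 3.198e+04 s = 0.3701 d.
C = 9.415·exp(−0.48·0.3701) = 9.415·0.8372 = 7.882 mg/L.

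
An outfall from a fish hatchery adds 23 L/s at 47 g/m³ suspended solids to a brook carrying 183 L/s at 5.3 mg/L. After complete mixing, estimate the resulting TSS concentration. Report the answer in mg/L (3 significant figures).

23 L/s = 0.023 m³/s.
183 L/s = 0.183 m³/s.
Flow-weighted mixing gives C = (0.023·47 + 0.183·5.3) / (0.023 + 0.183) = 2.051/0.206 = 9.956 mg/L.

9.96 mg/L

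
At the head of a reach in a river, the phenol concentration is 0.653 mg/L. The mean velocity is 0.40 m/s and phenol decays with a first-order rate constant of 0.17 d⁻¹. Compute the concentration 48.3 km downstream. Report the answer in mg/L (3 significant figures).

Travel time t = 48.3 km / 0.40 m/s = 4.83e+04/0.40 = 1.208e+05 s = 1.398 d.
First-order decay: C = 0.653·exp(−0.17·1.398) = 0.653·0.7885 = 0.5149 mg/L.

0.515 mg/L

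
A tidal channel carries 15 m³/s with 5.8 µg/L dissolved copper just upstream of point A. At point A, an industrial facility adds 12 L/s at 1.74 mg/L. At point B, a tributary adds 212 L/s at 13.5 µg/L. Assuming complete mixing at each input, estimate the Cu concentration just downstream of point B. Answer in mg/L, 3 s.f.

0.00727 mg/L

5.8 µg/L = 0.0058 mg/L.
12 L/s = 0.012 m³/s.
After input A: C = (15·0.0058 + 0.012·1.74) / 15.01 = 0.007186 mg/L.
212 L/s = 0.212 m³/s.
13.5 µg/L = 0.0135 mg/L.
After input B: C = (15.01·0.007186 + 0.212·0.0135) / 15.22 = 0.007274 mg/L.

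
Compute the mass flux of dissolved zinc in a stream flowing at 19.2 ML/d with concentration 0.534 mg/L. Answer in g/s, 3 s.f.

19.2 ML/d = 0.2222 m³/s.
Mass flux = Q·C = 0.2222 m³/s × 0.534 g/m³ = 0.1187 g/s.

0.119 g/s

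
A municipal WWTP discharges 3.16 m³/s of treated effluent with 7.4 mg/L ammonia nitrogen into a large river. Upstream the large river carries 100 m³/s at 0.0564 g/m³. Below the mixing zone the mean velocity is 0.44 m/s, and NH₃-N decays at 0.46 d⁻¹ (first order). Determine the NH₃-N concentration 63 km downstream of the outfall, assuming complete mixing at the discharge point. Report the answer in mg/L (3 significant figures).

After complete mixing, C₀ = (3.16·7.4 + 100·0.0564) / 103.2 = 0.2813 mg/L.
Travel time t = 6.3e+04 m / 0.44 m/s = 1.432e+05 s = 1.657 d.
C = 0.2813·exp(−0.46·1.657) = 0.2813·0.4666 = 0.1313 mg/L.

0.131 mg/L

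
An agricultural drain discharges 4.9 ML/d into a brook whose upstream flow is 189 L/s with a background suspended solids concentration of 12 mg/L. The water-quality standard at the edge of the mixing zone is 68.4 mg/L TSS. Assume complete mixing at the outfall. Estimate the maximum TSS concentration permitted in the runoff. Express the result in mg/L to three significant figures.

256 mg/L

4.9 ML/d = 0.05671 m³/s.
189 L/s = 0.189 m³/s.
Mass balance: 68.4·0.2457 = 0.05671·Cₑ + 0.189·12.
Cₑ = (16.81 − 2.268) / 0.05671 = 256.4 mg/L.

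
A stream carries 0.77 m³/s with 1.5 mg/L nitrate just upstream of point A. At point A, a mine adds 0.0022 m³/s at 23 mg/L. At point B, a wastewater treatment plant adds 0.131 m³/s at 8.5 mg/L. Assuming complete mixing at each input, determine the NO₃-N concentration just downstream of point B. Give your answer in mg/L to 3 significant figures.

2.57 mg/L

After input A: C = (0.77·1.5 + 0.0022·23) / 0.7722 = 1.561 mg/L.
After input B: C = (0.7722·1.561 + 0.131·8.5) / 0.9032 = 2.568 mg/L.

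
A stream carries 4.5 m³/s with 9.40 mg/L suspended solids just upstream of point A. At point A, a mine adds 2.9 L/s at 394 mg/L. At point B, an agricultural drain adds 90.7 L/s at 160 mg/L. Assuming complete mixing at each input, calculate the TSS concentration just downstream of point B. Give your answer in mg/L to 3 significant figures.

12.6 mg/L

2.9 L/s = 0.0029 m³/s.
After input A: C = (4.5·9.4 + 0.0029·394) / 4.503 = 9.648 mg/L.
90.7 L/s = 0.0907 m³/s.
After input B: C = (4.503·9.648 + 0.0907·160) / 4.594 = 12.62 mg/L.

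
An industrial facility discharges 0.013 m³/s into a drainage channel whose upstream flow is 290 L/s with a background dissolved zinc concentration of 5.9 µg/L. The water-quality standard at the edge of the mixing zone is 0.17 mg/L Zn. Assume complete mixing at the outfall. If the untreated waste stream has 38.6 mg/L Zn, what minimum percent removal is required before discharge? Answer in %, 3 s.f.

290 L/s = 0.29 m³/s.
5.9 µg/L = 0.0059 mg/L.
Mass balance: 0.17·0.303 = 0.013·Cₑ + 0.29·0.0059.
Cₑ = (0.05151 − 0.001711) / 0.013 = 3.831 mg/L.
Required removal = 1 − 3.831/38.6 = 90.08 %.

90.1 %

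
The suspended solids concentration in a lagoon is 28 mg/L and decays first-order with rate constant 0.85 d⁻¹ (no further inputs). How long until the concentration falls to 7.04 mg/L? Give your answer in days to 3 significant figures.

t = ln(C₀/C)/k = ln(28/7.04)/0.85 = 1.381/0.85 = 1.624 d.

1.62 d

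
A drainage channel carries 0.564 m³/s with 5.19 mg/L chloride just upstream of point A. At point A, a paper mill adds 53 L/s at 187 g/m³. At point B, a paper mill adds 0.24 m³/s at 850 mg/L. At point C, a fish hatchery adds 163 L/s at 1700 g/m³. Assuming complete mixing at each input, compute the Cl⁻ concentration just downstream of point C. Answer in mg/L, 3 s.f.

53 L/s = 0.053 m³/s.
After input A: C = (0.564·5.19 + 0.053·187) / 0.617 = 20.81 mg/L.
After input B: C = (0.617·20.81 + 0.24·850) / 0.857 = 253 mg/L.
163 L/s = 0.163 m³/s.
After input C: C = (0.857·253 + 0.163·1700) / 1.02 = 484.3 mg/L.

484 mg/L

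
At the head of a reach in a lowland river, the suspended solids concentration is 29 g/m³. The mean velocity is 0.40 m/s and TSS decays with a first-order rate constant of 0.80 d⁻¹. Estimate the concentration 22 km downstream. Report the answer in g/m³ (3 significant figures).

Travel time t = 22 km / 0.40 m/s = 2.2e+04/0.40 = 5.5e+04 s = 0.6366 d.
First-order decay: C = 29·exp(−0.80·0.6366) = 29·0.6009 = 17.43 g/m³.

17.4 g/m³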